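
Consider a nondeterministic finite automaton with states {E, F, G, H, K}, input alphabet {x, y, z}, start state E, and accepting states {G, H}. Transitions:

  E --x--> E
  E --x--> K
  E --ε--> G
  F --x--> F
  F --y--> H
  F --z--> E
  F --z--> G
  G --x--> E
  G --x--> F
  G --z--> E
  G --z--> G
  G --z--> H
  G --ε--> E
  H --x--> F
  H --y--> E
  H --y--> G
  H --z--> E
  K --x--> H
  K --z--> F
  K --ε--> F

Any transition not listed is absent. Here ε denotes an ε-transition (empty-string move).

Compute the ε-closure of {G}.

{E, G}

Begin with {G}.
ε-move G → E; add E.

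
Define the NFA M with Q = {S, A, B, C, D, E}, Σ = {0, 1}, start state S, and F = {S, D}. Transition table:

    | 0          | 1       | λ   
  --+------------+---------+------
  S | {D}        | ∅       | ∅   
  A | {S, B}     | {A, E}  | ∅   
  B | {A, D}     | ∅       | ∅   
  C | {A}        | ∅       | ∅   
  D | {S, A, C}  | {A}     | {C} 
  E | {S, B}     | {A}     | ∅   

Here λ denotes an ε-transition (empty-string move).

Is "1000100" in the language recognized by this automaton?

Start in {S}.
Read '1': {S} → ∅.
The set is empty and remains empty for the remaining 6 symbols.
The final set ∅ contains no accepting state.

No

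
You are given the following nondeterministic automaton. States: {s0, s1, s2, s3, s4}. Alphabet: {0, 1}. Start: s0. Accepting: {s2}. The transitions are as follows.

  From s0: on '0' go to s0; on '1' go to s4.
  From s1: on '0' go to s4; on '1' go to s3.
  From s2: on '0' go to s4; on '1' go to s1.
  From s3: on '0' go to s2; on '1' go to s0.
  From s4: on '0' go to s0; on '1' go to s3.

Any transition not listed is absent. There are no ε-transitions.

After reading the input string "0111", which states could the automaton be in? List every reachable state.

Start in {s0}.
Read '0': s0→{s0}; now {s0}.
Read '1': s0→{s4}; now {s4}.
Read '1': s4→{s3}; now {s3}.
Read '1': s3→{s0}; now {s0}.

{s0}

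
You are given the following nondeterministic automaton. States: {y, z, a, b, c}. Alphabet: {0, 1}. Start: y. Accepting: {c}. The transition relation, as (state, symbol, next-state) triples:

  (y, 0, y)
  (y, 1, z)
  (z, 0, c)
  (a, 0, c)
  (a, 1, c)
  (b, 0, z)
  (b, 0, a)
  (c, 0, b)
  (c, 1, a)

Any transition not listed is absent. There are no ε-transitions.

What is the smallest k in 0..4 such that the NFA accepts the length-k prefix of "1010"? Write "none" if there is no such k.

Start in {y}.
Read '1': {y} → {z}.
Read '0': {z} → {c}.
None of the earlier sets intersect F, but {c} does.

2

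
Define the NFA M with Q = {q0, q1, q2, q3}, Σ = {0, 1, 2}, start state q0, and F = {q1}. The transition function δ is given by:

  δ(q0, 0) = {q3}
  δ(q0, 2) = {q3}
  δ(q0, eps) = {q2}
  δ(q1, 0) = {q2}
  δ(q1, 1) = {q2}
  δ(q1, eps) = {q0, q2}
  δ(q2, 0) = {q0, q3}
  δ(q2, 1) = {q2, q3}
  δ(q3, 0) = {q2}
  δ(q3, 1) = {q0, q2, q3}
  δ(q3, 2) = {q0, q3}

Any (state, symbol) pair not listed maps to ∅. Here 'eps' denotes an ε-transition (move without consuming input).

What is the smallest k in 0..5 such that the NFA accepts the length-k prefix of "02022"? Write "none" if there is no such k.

Start: ε-closure({q0}) = {q0, q2}.
Read '0': q0→{q3}, q2→{q0, q3}; union {q0, q3}; ε-closure = {q0, q2, q3}.
Read '2': q0→{q3}, q2→∅, q3→{q0, q3}; union {q0, q3}; ε-closure = {q0, q2, q3}.
Read '0': q0→{q3}, q2→{q0, q3}, q3→{q2}; now {q0, q2, q3}.
Read '2': q0→{q3}, q2→∅, q3→{q0, q3}; union {q0, q3}; ε-closure = {q0, q2, q3}.
Read '2': q0→{q3}, q2→∅, q3→{q0, q3}; union {q0, q3}; ε-closure = {q0, q2, q3}.
No reachable set along the way intersects F.

none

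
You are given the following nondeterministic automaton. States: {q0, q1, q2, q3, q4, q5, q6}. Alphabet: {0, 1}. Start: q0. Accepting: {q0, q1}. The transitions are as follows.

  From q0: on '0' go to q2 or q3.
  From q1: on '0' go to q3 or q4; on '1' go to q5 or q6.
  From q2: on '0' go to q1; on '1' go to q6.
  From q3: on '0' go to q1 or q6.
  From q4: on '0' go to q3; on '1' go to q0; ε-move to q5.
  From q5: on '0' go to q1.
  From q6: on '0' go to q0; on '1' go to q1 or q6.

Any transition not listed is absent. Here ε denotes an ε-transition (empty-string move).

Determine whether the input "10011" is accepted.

No

Start in {q0}.
Read '1': q0→∅; now ∅.
The set is empty and remains empty for the remaining 4 symbols.
The final set ∅ contains no accepting state.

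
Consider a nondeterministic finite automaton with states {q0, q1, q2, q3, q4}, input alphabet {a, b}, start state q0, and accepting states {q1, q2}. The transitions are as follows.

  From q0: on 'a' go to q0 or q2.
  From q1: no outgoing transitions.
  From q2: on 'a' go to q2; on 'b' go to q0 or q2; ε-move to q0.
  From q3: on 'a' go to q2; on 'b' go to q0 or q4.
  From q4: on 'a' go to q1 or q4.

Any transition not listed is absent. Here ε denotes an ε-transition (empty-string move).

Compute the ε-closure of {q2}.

Begin with {q2}.
ε-move q2 → q0; add q0.

{q0, q2}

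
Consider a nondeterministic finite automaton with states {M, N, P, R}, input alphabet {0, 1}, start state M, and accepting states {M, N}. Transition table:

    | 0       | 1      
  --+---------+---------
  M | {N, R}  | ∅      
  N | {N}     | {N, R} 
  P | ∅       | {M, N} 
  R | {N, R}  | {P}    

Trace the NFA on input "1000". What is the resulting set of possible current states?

Start in {M}.
Read '1': {M} → ∅.
The set is empty and remains empty for the remaining 3 symbols.

∅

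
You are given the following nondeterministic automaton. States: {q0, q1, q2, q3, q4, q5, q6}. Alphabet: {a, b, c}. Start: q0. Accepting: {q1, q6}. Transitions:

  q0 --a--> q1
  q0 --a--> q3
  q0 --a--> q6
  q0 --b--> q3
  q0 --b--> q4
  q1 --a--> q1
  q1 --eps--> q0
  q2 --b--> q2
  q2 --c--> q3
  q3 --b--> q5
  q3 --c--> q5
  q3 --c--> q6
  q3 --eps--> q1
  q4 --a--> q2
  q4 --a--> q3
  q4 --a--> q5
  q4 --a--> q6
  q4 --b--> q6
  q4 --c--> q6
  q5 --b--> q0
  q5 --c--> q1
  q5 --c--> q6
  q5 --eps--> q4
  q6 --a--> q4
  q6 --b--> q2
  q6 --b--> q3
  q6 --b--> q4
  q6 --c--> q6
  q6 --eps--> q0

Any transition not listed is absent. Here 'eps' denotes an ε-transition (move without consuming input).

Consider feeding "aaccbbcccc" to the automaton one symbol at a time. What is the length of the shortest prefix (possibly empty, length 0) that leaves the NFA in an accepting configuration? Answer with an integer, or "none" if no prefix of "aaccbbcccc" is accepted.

Start in {q0}.
Read 'a': {q0} → {q0, q1, q3, q6}.
None of the earlier sets intersect F, but {q0, q1, q3, q6} does.

1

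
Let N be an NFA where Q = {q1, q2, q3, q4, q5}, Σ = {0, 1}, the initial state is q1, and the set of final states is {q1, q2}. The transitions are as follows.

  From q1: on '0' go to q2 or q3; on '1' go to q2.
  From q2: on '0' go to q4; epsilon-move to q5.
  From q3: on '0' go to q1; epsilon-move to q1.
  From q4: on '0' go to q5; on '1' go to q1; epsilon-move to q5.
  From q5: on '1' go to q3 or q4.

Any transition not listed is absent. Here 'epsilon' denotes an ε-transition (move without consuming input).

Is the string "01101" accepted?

Start in {q1}.
Read '0': q1→{q2, q3}; union {q2, q3}; ε-closure = {q1, q2, q3, q5}.
Read '1': q1→{q2}, q2→∅, q3→∅, q5→{q3, q4}; union {q2, q3, q4}; ε-closure = {q1, q2, q3, q4, q5}.
Read '1': q1→{q2}, q2→∅, q3→∅, q4→{q1}, q5→{q3, q4}; union {q1, q2, q3, q4}; ε-closure = {q1, q2, q3, q4, q5}.
Read '0': q1→{q2, q3}, q2→{q4}, q3→{q1}, q4→{q5}, q5→∅; now {q1, q2, q3, q4, q5}.
Read '1': q1→{q2}, q2→∅, q3→∅, q4→{q1}, q5→{q3, q4}; union {q1, q2, q3, q4}; ε-closure = {q1, q2, q3, q4, q5}.
The final set {q1, q2, q3, q4, q5} contains the accepting states q1, q2.

Yes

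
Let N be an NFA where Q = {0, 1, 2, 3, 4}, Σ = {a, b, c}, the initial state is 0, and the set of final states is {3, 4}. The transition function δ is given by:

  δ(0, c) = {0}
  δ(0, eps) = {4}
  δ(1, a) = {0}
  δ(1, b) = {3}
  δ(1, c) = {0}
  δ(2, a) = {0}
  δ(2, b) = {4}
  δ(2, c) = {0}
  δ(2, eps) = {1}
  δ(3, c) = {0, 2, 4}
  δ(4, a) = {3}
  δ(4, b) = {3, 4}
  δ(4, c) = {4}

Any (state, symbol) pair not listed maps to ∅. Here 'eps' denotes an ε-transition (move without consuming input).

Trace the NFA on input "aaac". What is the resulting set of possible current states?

∅

Start: ε-closure({0}) = {0, 4}.
Read 'a': 0→∅, 4→{3}; now {3}.
Read 'a': 3→∅; now ∅.
The set is empty and remains empty for the remaining 2 symbols.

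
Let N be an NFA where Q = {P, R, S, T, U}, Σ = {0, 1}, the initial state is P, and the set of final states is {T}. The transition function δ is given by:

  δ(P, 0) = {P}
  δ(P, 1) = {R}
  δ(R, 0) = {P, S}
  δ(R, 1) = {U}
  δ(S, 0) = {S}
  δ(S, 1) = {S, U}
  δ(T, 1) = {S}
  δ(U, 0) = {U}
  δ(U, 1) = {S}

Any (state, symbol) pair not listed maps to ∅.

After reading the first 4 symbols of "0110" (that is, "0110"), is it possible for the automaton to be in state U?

Start in {P}.
Read '0': P→{P}; now {P}.
Read '1': P→{R}; now {R}.
Read '1': R→{U}; now {U}.
Read '0': U→{U}; now {U}.
State U is in {U}.

Yes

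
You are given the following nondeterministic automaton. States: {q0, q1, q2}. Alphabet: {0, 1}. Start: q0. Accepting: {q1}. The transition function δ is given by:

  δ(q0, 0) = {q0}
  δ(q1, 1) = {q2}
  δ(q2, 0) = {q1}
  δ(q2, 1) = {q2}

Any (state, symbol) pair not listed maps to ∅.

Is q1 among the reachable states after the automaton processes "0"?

No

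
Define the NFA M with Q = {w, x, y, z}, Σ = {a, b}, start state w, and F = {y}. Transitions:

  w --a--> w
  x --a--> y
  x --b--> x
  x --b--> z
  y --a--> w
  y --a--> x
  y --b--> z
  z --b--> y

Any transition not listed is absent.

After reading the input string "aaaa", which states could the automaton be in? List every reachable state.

{w}

Start in {w}.
Read 'a': w→{w}; now {w}.
Read 'a': w→{w}; now {w}.
Read 'a': w→{w}; now {w}.
Read 'a': w→{w}; now {w}.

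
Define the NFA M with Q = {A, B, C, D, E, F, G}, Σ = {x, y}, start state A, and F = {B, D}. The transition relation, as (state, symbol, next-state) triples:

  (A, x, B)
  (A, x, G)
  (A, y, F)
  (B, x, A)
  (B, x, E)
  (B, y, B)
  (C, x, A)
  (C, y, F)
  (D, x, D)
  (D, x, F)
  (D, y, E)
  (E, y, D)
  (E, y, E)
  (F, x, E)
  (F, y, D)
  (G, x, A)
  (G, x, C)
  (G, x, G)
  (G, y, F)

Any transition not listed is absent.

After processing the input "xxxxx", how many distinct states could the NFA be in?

5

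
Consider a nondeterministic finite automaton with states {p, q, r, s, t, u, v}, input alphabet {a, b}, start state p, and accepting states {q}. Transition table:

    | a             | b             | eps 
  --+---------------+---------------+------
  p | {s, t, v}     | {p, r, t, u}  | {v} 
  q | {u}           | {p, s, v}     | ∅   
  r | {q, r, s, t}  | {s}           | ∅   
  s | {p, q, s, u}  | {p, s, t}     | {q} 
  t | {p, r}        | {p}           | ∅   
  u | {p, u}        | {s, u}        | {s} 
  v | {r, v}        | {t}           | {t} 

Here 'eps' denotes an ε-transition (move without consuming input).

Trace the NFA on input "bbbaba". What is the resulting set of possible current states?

{p, q, r, s, t, u, v}

Start: ε-closure({p}) = {p, t, v}.
Read 'b': {p, t, v} → {p, q, r, s, t, u, v}.
Read 'b': {p, q, r, s, t, u, v} → {p, q, r, s, t, u, v}.
Read 'b': {p, q, r, s, t, u, v} → {p, q, r, s, t, u, v}.
Read 'a': {p, q, r, s, t, u, v} → {p, q, r, s, t, u, v}.
Read 'b': {p, q, r, s, t, u, v} → {p, q, r, s, t, u, v}.
Read 'a': {p, q, r, s, t, u, v} → {p, q, r, s, t, u, v}.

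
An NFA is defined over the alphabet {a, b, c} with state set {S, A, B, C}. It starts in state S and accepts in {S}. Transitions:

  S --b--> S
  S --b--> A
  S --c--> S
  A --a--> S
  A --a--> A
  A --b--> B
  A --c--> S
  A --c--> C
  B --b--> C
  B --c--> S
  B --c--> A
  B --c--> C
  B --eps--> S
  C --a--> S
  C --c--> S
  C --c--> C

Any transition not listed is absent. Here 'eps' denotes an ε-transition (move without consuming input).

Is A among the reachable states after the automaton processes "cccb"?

Start in {S}.
Read 'c': S→{S}; now {S}.
Read 'c': S→{S}; now {S}.
Read 'c': S→{S}; now {S}.
Read 'b': S→{S, A}; now {S, A}.
State A is in {S, A}.

Yes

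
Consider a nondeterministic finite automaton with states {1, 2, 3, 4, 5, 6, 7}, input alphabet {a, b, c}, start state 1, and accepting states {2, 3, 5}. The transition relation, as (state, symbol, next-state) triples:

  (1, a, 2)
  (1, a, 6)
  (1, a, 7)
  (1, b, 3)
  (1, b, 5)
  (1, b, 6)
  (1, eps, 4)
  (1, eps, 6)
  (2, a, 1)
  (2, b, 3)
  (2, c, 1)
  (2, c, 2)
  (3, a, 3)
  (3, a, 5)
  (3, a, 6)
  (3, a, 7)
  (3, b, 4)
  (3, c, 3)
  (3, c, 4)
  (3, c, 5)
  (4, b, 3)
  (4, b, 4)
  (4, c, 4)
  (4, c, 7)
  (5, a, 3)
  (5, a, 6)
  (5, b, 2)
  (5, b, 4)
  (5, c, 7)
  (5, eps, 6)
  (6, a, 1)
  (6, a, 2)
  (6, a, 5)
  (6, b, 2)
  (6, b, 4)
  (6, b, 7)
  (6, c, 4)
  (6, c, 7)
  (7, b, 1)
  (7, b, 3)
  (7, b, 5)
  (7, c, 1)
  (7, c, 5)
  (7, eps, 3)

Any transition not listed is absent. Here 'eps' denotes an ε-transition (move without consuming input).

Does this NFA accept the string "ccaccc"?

Start: ε-closure({1}) = {1, 4, 6}.
Read 'c': 1→∅, 4→{4, 7}, 6→{4, 7}; union {4, 7}; ε-closure = {3, 4, 7}.
Read 'c': 3→{3, 4, 5}, 4→{4, 7}, 7→{1, 5}; union {1, 3, 4, 5, 7}; ε-closure = {1, 3, 4, 5, 6, 7}.
Read 'a': 1→{2, 6, 7}, 3→{3, 5, 6, 7}, 4→∅, 5→{3, 6}, 6→{1, 2, 5}, 7→∅; union {1, 2, 3, 5, 6, 7}; ε-closure = {1, 2, 3, 4, 5, 6, 7}.
Read 'c': 1→∅, 2→{1, 2}, 3→{3, 4, 5}, 4→{4, 7}, 5→{7}, 6→{4, 7}, 7→{1, 5}; union {1, 2, 3, 4, 5, 7}; ε-closure = {1, 2, 3, 4, 5, 6, 7}.
Read 'c': 1→∅, 2→{1, 2}, 3→{3, 4, 5}, 4→{4, 7}, 5→{7}, 6→{4, 7}, 7→{1, 5}; union {1, 2, 3, 4, 5, 7}; ε-closure = {1, 2, 3, 4, 5, 6, 7}.
Read 'c': 1→∅, 2→{1, 2}, 3→{3, 4, 5}, 4→{4, 7}, 5→{7}, 6→{4, 7}, 7→{1, 5}; union {1, 2, 3, 4, 5, 7}; ε-closure = {1, 2, 3, 4, 5, 6, 7}.
The final set {1, 2, 3, 4, 5, 6, 7} contains the accepting states 2, 3, 5.

Yes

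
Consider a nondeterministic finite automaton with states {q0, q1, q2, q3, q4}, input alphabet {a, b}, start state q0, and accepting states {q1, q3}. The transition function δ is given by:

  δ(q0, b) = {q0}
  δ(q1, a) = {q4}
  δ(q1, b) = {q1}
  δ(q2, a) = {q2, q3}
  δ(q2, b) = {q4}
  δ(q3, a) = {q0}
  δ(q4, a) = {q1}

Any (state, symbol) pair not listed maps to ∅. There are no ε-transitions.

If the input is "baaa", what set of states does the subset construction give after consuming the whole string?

∅

Start in {q0}.
Read 'b': {q0} → {q0}.
Read 'a': {q0} → ∅.
The set is empty and remains empty for the remaining 2 symbols.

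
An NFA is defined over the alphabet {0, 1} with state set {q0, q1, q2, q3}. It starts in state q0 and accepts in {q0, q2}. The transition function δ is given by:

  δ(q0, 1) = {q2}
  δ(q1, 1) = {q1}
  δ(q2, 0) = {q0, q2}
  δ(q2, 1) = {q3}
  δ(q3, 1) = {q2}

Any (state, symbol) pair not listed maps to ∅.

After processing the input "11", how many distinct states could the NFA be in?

1

Start in {q0}.
Read '1': {q0} → {q2}.
Read '1': {q2} → {q3}.
That set has 1 state.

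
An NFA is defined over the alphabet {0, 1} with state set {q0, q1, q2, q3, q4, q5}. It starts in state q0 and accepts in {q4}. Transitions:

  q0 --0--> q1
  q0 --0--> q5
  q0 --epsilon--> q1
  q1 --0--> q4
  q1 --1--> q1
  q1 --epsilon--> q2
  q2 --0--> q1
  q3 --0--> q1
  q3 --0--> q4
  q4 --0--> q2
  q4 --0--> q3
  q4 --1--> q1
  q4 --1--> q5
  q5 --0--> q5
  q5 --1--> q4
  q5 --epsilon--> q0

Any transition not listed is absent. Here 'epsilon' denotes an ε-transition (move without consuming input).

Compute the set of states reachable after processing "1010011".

{q0, q1, q2, q4, q5}

Start: ε-closure({q0}) = {q0, q1, q2}.
Read '1': q0→∅, q1→{q1}, q2→∅; union {q1}; ε-closure = {q1, q2}.
Read '0': q1→{q4}, q2→{q1}; union {q1, q4}; ε-closure = {q1, q2, q4}.
Read '1': q1→{q1}, q2→∅, q4→{q1, q5}; union {q1, q5}; ε-closure = {q0, q1, q2, q5}.
Read '0': q0→{q1, q5}, q1→{q4}, q2→{q1}, q5→{q5}; union {q1, q4, q5}; ε-closure = {q0, q1, q2, q4, q5}.
Read '0': q0→{q1, q5}, q1→{q4}, q2→{q1}, q4→{q2, q3}, q5→{q5}; union {q1, q2, q3, q4, q5}; ε-closure = {q0, q1, q2, q3, q4, q5}.
Read '1': q0→∅, q1→{q1}, q2→∅, q3→∅, q4→{q1, q5}, q5→{q4}; union {q1, q4, q5}; ε-closure = {q0, q1, q2, q4, q5}.
Read '1': q0→∅, q1→{q1}, q2→∅, q4→{q1, q5}, q5→{q4}; union {q1, q4, q5}; ε-closure = {q0, q1, q2, q4, q5}.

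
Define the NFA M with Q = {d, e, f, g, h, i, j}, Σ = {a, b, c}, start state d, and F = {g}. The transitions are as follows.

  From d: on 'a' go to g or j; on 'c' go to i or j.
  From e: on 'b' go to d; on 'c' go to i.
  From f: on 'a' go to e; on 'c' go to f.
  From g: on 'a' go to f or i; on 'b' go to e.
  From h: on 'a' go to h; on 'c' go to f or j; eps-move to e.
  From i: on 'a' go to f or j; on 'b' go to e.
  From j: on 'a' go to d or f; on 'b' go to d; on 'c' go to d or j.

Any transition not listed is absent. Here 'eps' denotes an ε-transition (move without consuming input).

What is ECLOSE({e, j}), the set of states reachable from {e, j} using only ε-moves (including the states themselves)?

{e, j}

Begin with {e, j}.
No ε-moves leave this set, so the closure equals the set itself.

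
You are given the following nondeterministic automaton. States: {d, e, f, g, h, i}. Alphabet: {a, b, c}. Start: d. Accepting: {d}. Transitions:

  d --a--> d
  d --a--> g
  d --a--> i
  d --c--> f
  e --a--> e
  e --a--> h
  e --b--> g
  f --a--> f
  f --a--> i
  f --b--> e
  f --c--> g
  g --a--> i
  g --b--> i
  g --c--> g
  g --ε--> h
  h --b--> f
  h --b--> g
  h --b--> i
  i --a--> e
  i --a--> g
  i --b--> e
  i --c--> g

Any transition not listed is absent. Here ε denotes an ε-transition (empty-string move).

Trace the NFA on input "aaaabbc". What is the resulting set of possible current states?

{g, h}

Start in {d}.
Read 'a': {d} → {d, g, h, i}.
Read 'a': {d, g, h, i} → {d, e, g, h, i}.
Read 'a': {d, e, g, h, i} → {d, e, g, h, i}.
Read 'a': {d, e, g, h, i} → {d, e, g, h, i}.
Read 'b': {d, e, g, h, i} → {e, f, g, h, i}.
Read 'b': {e, f, g, h, i} → {e, f, g, h, i}.
Read 'c': {e, f, g, h, i} → {g, h}.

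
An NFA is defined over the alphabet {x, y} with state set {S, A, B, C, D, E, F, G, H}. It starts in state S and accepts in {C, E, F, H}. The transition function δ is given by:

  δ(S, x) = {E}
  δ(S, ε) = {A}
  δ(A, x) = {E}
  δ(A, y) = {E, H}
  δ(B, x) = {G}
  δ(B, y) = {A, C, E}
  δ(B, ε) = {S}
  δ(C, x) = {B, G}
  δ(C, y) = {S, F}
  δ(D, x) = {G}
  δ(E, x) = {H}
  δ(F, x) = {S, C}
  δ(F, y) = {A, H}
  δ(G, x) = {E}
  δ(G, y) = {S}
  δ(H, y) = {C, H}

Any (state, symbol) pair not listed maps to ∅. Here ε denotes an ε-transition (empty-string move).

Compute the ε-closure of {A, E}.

{A, E}

Begin with {A, E}.
No ε-moves leave this set, so the closure equals the set itself.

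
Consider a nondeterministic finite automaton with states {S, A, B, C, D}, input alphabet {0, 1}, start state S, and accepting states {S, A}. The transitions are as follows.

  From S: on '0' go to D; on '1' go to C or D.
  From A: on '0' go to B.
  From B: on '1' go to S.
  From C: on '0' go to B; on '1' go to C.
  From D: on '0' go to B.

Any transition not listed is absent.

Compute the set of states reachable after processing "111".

{C}

Start in {S}.
Read '1': S→{C, D}; now {C, D}.
Read '1': C→{C}, D→∅; now {C}.
Read '1': C→{C}; now {C}.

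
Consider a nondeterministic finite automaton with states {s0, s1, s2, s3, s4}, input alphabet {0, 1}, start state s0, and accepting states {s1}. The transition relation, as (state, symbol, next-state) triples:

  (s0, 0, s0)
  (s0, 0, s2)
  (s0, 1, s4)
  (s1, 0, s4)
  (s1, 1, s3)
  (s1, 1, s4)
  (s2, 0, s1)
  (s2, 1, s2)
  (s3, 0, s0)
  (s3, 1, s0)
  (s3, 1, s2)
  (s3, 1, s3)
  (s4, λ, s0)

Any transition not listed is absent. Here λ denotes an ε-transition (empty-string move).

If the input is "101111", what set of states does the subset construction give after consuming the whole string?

{s0, s2, s4}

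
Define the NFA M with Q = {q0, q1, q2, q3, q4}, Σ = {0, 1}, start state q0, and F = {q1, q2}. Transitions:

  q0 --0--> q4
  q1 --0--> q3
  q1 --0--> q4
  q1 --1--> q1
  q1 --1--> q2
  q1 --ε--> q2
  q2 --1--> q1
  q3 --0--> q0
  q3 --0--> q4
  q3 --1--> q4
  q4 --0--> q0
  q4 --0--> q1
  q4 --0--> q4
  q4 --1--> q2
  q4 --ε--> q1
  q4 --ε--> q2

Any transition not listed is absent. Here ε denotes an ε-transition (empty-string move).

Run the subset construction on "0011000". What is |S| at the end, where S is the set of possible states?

Start in {q0}.
Read '0': q0→{q4}; union {q4}; ε-closure = {q1, q2, q4}.
Read '0': q1→{q3, q4}, q2→∅, q4→{q0, q1, q4}; union {q0, q1, q3, q4}; ε-closure = {q0, q1, q2, q3, q4}.
Read '1': q0→∅, q1→{q1, q2}, q2→{q1}, q3→{q4}, q4→{q2}; now {q1, q2, q4}.
Read '1': q1→{q1, q2}, q2→{q1}, q4→{q2}; now {q1, q2}.
Read '0': q1→{q3, q4}, q2→∅; union {q3, q4}; ε-closure = {q1, q2, q3, q4}.
Read '0': q1→{q3, q4}, q2→∅, q3→{q0, q4}, q4→{q0, q1, q4}; union {q0, q1, q3, q4}; ε-closure = {q0, q1, q2, q3, q4}.
Read '0': q0→{q4}, q1→{q3, q4}, q2→∅, q3→{q0, q4}, q4→{q0, q1, q4}; union {q0, q1, q3, q4}; ε-closure = {q0, q1, q2, q3, q4}.
That set has 5 states.

5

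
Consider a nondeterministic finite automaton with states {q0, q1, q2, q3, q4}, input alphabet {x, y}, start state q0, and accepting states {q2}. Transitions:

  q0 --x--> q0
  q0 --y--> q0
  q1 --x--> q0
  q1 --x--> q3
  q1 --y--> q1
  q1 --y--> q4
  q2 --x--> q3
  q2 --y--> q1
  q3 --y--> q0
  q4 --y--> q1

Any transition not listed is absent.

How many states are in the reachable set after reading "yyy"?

Start in {q0}.
Read 'y': {q0} → {q0}.
Read 'y': {q0} → {q0}.
Read 'y': {q0} → {q0}.
That set has 1 state.

1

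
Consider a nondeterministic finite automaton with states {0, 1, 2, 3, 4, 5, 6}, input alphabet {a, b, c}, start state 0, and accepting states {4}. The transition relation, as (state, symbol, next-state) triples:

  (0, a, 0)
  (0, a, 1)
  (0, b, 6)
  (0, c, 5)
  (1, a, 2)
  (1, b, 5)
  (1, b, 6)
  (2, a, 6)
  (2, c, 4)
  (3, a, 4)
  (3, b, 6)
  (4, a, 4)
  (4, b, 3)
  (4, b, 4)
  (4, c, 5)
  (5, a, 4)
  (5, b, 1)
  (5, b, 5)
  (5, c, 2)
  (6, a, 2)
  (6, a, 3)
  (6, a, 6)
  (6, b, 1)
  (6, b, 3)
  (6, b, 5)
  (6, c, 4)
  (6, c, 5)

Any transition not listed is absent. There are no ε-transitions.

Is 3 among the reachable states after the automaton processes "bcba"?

No

Start in {0}.
Read 'b': {0} → {6}.
Read 'c': {6} → {4, 5}.
Read 'b': {4, 5} → {1, 3, 4, 5}.
Read 'a': {1, 3, 4, 5} → {2, 4}.
State 3 is not in {2, 4}.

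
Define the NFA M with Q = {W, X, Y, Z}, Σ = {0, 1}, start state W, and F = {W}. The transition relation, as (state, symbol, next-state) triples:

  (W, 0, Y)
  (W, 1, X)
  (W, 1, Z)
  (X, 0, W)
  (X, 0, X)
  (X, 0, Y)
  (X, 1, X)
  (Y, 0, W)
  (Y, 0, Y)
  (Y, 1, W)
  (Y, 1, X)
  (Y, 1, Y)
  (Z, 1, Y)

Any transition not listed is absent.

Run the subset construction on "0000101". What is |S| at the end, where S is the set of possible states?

Start in {W}.
Read '0': W→{Y}; now {Y}.
Read '0': Y→{W, Y}; now {W, Y}.
Read '0': W→{Y}, Y→{W, Y}; now {W, Y}.
Read '0': W→{Y}, Y→{W, Y}; now {W, Y}.
Read '1': W→{X, Z}, Y→{W, X, Y}; now {W, X, Y, Z}.
Read '0': W→{Y}, X→{W, X, Y}, Y→{W, Y}, Z→∅; now {W, X, Y}.
Read '1': W→{X, Z}, X→{X}, Y→{W, X, Y}; now {W, X, Y, Z}.
That set has 4 states.

4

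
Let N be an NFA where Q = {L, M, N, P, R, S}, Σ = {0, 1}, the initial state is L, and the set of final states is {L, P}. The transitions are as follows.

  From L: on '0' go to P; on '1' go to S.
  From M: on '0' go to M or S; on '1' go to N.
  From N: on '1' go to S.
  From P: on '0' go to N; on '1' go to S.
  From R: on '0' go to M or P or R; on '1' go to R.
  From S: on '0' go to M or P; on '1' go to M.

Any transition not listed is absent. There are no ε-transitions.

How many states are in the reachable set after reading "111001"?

0

Start in {L}.
Read '1': {L} → {S}.
Read '1': {S} → {M}.
Read '1': {M} → {N}.
Read '0': {N} → ∅.
The set is empty and remains empty for the remaining 2 symbols.
That set has 0 states.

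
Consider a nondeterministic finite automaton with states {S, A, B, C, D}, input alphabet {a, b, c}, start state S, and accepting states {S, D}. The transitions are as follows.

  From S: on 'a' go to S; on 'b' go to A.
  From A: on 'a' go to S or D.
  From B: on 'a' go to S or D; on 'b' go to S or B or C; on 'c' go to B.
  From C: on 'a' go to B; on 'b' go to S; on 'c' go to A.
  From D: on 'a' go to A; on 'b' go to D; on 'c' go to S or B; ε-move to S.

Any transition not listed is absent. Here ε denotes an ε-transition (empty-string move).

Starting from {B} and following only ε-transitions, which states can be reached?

Begin with {B}.
No ε-moves leave this set, so the closure equals the set itself.

{B}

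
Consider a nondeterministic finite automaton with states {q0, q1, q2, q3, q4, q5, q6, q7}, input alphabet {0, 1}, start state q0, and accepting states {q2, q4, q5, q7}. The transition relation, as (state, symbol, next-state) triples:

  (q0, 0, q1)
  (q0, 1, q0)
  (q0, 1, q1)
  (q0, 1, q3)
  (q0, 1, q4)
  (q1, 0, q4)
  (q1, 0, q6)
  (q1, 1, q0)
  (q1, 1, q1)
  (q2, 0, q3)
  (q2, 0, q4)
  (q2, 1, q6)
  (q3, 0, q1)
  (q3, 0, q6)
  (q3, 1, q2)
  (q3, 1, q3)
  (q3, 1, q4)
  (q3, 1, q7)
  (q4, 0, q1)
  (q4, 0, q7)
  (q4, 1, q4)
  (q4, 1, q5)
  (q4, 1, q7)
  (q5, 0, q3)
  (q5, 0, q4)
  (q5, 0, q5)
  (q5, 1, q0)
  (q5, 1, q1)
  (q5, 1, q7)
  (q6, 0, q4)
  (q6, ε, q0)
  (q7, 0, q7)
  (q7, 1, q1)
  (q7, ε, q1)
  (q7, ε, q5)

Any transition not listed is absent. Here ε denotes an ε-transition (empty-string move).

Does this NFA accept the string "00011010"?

Yes

Start in {q0}.
Read '0': q0→{q1}; now {q1}.
Read '0': q1→{q4, q6}; union {q4, q6}; ε-closure = {q0, q4, q6}.
Read '0': q0→{q1}, q4→{q1, q7}, q6→{q4}; union {q1, q4, q7}; ε-closure = {q1, q4, q5, q7}.
Read '1': q1→{q0, q1}, q4→{q4, q5, q7}, q5→{q0, q1, q7}, q7→{q1}; now {q0, q1, q4, q5, q7}.
Read '1': q0→{q0, q1, q3, q4}, q1→{q0, q1}, q4→{q4, q5, q7}, q5→{q0, q1, q7}, q7→{q1}; now {q0, q1, q3, q4, q5, q7}.
Read '0': q0→{q1}, q1→{q4, q6}, q3→{q1, q6}, q4→{q1, q7}, q5→{q3, q4, q5}, q7→{q7}; union {q1, q3, q4, q5, q6, q7}; ε-closure = {q0, q1, q3, q4, q5, q6, q7}.
Read '1': q0→{q0, q1, q3, q4}, q1→{q0, q1}, q3→{q2, q3, q4, q7}, q4→{q4, q5, q7}, q5→{q0, q1, q7}, q6→∅, q7→{q1}; now {q0, q1, q2, q3, q4, q5, q7}.
Read '0': q0→{q1}, q1→{q4, q6}, q2→{q3, q4}, q3→{q1, q6}, q4→{q1, q7}, q5→{q3, q4, q5}, q7→{q7}; union {q1, q3, q4, q5, q6, q7}; ε-closure = {q0, q1, q3, q4, q5, q6, q7}.
The final set {q0, q1, q3, q4, q5, q6, q7} contains the accepting states q4, q5, q7.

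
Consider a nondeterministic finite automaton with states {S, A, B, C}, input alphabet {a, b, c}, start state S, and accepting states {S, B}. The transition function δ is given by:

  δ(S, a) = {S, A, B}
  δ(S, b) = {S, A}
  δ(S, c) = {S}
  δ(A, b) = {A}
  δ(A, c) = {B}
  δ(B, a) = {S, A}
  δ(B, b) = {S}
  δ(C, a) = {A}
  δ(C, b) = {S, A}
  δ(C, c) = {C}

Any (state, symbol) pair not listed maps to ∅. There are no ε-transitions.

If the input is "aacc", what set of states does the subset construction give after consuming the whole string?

{S}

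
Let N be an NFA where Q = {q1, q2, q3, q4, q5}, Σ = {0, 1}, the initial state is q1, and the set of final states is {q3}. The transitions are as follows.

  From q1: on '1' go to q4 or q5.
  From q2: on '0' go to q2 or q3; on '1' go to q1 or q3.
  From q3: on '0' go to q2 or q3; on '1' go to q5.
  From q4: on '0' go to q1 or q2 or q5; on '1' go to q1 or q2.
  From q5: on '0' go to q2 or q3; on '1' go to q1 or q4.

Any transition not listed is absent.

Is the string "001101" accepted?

No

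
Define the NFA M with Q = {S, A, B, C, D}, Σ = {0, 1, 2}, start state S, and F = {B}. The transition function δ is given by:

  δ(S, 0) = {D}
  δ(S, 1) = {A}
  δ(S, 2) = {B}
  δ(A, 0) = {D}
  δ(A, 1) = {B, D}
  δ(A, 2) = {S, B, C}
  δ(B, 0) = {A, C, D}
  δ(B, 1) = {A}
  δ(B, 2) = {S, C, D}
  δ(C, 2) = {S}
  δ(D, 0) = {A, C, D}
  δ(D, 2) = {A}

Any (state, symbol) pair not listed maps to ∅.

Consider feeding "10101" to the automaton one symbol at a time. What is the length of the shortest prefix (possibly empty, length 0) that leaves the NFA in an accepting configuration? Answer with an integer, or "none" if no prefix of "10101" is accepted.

Start in {S}.
Read '1': S→{A}; now {A}.
Read '0': A→{D}; now {D}.
Read '1': D→∅; now ∅.
The set is empty and remains empty for the remaining 2 symbols.
No reachable set along the way intersects F.

none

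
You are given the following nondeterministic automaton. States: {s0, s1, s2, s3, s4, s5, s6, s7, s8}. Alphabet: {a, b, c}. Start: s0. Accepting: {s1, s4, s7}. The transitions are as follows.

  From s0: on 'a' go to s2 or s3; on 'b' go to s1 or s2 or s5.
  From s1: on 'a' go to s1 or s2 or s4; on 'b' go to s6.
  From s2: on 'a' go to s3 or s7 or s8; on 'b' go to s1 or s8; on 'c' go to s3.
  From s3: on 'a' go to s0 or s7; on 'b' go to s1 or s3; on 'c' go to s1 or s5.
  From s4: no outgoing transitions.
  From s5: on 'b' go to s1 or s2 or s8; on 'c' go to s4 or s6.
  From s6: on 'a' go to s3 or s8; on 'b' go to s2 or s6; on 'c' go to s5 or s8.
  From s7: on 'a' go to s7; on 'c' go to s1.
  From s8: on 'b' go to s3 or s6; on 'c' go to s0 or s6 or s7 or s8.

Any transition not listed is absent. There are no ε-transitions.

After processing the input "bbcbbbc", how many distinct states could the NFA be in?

7

Start in {s0}.
Read 'b': {s0} → {s1, s2, s5}.
Read 'b': {s1, s2, s5} → {s1, s2, s6, s8}.
Read 'c': {s1, s2, s6, s8} → {s0, s3, s5, s6, s7, s8}.
Read 'b': {s0, s3, s5, s6, s7, s8} → {s1, s2, s3, s5, s6, s8}.
Read 'b': {s1, s2, s3, s5, s6, s8} → {s1, s2, s3, s6, s8}.
Read 'b': {s1, s2, s3, s6, s8} → {s1, s2, s3, s6, s8}.
Read 'c': {s1, s2, s3, s6, s8} → {s0, s1, s3, s5, s6, s7, s8}.
That set has 7 states.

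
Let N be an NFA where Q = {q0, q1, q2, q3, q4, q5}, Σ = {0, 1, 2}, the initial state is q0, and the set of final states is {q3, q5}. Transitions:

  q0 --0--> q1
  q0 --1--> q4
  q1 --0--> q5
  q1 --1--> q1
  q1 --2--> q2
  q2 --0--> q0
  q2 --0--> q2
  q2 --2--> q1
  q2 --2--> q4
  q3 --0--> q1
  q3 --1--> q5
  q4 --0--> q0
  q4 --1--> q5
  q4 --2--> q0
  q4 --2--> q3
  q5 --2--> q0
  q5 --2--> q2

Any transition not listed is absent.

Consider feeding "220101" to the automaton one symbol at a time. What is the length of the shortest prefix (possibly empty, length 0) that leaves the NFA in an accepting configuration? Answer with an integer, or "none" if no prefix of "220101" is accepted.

Start in {q0}.
Read '2': {q0} → ∅.
The set is empty and remains empty for the remaining 5 symbols.
No reachable set along the way intersects F.

none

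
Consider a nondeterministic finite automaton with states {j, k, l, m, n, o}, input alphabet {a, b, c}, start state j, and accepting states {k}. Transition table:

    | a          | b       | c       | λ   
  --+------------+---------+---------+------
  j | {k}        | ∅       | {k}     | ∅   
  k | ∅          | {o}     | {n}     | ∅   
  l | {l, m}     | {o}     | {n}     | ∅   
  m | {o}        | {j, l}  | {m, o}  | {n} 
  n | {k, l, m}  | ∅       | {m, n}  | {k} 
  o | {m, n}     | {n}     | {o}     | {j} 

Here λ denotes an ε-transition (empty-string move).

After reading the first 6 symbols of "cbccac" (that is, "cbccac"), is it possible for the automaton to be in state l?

No

Start in {j}.
Read 'c': j→{k}; now {k}.
Read 'b': k→{o}; union {o}; ε-closure = {j, o}.
Read 'c': j→{k}, o→{o}; union {k, o}; ε-closure = {j, k, o}.
Read 'c': j→{k}, k→{n}, o→{o}; union {k, n, o}; ε-closure = {j, k, n, o}.
Read 'a': j→{k}, k→∅, n→{k, l, m}, o→{m, n}; now {k, l, m, n}.
Read 'c': k→{n}, l→{n}, m→{m, o}, n→{m, n}; union {m, n, o}; ε-closure = {j, k, m, n, o}.
State l is not in {j, k, m, n, o}.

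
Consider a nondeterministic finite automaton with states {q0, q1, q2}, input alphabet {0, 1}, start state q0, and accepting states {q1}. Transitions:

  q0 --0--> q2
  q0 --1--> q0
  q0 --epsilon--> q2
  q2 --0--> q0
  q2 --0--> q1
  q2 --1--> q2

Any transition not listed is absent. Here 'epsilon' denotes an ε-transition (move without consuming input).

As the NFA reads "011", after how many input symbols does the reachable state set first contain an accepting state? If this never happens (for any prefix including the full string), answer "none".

Start: ε-closure({q0}) = {q0, q2}.
Read '0': q0→{q2}, q2→{q0, q1}; now {q0, q1, q2}.
None of the earlier sets intersect F, but {q0, q1, q2} does.

1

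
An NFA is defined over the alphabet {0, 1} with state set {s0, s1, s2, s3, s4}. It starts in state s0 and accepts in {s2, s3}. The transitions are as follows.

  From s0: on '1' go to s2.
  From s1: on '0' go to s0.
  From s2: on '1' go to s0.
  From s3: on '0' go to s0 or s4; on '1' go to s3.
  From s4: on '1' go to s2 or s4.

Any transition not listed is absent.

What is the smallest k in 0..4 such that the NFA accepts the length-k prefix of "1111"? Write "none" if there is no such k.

1

Start in {s0}.
Read '1': {s0} → {s2}.
None of the earlier sets intersect F, but {s2} does.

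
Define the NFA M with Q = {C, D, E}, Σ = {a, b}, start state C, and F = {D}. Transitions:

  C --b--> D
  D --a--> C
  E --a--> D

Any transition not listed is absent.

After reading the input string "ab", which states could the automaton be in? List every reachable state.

∅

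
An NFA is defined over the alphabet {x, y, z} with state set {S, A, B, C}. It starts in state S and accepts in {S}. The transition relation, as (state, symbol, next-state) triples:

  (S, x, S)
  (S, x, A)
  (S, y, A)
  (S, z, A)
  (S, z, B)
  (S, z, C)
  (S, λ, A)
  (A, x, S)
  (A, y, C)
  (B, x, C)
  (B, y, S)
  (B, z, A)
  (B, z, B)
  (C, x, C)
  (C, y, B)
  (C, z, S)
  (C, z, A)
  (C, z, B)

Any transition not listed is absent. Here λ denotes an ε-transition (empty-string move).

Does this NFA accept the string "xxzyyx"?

Yes

Start: ε-closure({S}) = {S, A}.
Read 'x': {S, A} → {S, A}.
Read 'x': {S, A} → {S, A}.
Read 'z': {S, A} → {A, B, C}.
Read 'y': {A, B, C} → {S, A, B, C}.
Read 'y': {S, A, B, C} → {S, A, B, C}.
Read 'x': {S, A, B, C} → {S, A, C}.
The final set {S, A, C} contains the accepting state S.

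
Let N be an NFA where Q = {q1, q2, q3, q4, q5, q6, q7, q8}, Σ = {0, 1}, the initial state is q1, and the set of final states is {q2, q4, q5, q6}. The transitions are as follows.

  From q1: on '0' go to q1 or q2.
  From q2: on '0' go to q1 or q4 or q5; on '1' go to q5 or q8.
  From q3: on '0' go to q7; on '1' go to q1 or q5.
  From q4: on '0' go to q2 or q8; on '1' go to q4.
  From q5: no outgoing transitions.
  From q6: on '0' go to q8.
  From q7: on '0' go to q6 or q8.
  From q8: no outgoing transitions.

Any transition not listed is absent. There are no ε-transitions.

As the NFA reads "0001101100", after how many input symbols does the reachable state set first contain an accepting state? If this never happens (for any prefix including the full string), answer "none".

1

Start in {q1}.
Read '0': {q1} → {q1, q2}.
None of the earlier sets intersect F, but {q1, q2} does.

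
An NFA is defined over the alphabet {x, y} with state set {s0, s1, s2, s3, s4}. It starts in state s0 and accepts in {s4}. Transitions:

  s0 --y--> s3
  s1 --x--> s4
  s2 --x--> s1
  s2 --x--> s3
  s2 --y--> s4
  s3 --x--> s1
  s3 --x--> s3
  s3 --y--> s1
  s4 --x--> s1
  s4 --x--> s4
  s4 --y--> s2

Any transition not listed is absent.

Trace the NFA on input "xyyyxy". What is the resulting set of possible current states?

∅

Start in {s0}.
Read 'x': s0→∅; now ∅.
The set is empty and remains empty for the remaining 5 symbols.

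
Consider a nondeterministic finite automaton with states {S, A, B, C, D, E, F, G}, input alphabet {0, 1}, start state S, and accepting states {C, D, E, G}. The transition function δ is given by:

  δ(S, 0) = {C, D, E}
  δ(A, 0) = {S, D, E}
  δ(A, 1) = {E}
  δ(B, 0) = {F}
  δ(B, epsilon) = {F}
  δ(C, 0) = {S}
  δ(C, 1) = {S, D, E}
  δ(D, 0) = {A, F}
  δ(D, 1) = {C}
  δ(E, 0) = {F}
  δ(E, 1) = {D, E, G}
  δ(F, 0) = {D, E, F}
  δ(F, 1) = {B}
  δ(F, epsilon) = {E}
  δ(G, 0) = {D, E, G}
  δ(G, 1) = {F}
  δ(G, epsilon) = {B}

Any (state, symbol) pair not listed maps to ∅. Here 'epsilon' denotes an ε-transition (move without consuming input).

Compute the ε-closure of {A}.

Begin with {A}.
No ε-moves leave this set, so the closure equals the set itself.

{A}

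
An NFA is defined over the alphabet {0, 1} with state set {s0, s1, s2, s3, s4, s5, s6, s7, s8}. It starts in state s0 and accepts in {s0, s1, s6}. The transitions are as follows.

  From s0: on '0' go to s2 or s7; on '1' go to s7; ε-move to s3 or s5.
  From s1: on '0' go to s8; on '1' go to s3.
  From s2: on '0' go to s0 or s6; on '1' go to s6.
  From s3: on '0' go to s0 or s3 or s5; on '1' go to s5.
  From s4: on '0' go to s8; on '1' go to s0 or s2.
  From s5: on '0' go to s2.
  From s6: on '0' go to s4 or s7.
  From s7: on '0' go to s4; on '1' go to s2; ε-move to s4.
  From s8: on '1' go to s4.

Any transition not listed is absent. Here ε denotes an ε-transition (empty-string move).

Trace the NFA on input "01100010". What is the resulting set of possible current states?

Start: ε-closure({s0}) = {s0, s3, s5}.
Read '0': {s0, s3, s5} → {s0, s2, s3, s4, s5, s7}.
Read '1': {s0, s2, s3, s4, s5, s7} → {s0, s2, s3, s4, s5, s6, s7}.
Read '1': {s0, s2, s3, s4, s5, s6, s7} → {s0, s2, s3, s4, s5, s6, s7}.
Read '0': {s0, s2, s3, s4, s5, s6, s7} → {s0, s2, s3, s4, s5, s6, s7, s8}.
Read '0': {s0, s2, s3, s4, s5, s6, s7, s8} → {s0, s2, s3, s4, s5, s6, s7, s8}.
Read '0': {s0, s2, s3, s4, s5, s6, s7, s8} → {s0, s2, s3, s4, s5, s6, s7, s8}.
Read '1': {s0, s2, s3, s4, s5, s6, s7, s8} → {s0, s2, s3, s4, s5, s6, s7}.
Read '0': {s0, s2, s3, s4, s5, s6, s7} → {s0, s2, s3, s4, s5, s6, s7, s8}.

{s0, s2, s3, s4, s5, s6, s7, s8}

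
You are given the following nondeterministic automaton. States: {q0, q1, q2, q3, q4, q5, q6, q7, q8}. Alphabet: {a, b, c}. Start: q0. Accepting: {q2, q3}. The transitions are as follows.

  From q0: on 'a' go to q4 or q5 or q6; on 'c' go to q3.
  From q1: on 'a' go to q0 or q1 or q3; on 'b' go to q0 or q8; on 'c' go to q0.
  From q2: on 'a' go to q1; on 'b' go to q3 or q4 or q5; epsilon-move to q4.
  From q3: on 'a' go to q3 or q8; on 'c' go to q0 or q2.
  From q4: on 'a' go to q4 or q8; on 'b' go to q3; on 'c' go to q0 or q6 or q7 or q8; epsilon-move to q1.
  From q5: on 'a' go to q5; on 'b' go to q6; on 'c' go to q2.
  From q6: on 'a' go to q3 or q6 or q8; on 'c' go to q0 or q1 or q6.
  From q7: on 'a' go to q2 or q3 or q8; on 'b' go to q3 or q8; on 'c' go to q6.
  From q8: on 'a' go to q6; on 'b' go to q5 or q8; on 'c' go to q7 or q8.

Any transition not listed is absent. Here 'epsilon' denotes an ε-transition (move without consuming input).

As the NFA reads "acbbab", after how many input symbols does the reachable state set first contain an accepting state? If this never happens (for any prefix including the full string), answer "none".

Start in {q0}.
Read 'a': {q0} → {q1, q4, q5, q6}.
Read 'c': {q1, q4, q5, q6} → {q0, q1, q2, q4, q6, q7, q8}.
None of the earlier sets intersect F, but {q0, q1, q2, q4, q6, q7, q8} does.

2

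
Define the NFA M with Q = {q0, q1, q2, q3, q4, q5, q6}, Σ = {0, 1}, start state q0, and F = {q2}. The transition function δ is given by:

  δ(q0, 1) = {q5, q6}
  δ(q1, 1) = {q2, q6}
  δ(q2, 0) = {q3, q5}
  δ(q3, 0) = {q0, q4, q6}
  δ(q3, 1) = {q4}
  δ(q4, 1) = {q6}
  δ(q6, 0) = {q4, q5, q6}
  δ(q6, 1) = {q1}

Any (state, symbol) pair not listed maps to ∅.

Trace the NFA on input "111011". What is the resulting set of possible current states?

Start in {q0}.
Read '1': {q0} → {q5, q6}.
Read '1': {q5, q6} → {q1}.
Read '1': {q1} → {q2, q6}.
Read '0': {q2, q6} → {q3, q4, q5, q6}.
Read '1': {q3, q4, q5, q6} → {q1, q4, q6}.
Read '1': {q1, q4, q6} → {q1, q2, q6}.

{q1, q2, q6}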